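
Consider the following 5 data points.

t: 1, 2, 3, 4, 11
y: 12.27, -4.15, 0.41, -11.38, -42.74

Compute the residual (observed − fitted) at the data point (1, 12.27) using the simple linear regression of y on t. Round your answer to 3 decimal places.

n = 5, Σx = 21, Σy = -45.59, Σxy = -510.46, Σx² = 151
Sxx = Σx² − (Σx)²/n = 151 − 88.2 = 62.8
Sxy = Σxy − (Σx)(Σy)/n = -510.46 − (-191.478) = -318.982
b = Sxy/Sxx = -318.982/62.8 = -5.079331
a = ȳ − b·x̄ = -9.118 − (-5.079331)·4.2 = 12.215191
ŷ(1) = 12.215191 + (-5.079331)·1 = 7.135860
residual = y − ŷ = 12.27 − 7.135860 = 5.134140

5.134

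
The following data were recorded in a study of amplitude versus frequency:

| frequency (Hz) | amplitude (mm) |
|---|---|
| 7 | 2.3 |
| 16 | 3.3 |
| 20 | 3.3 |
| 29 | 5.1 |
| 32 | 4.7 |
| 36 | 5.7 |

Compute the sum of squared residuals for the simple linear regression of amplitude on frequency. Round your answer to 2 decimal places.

n = 6, Σx = 140, Σy = 24.4, Σxy = 638.4, Σx² = 3866, Σy² = 107.66
Sxx = Σx² − (Σx)²/n = 3866 − 3266.666667 = 599.333333
Sxy = Σxy − (Σx)(Σy)/n = 638.4 − 569.333333 = 69.066667
Syy = Σy² − (Σy)²/n = 107.66 − 99.226667 = 8.433333
b = Sxy/Sxx = 69.066667/599.333333 = 0.115239
SSE = Syy − b·Sxy = 8.433333 − 0.115239·69.066667 = 0.474149

0.47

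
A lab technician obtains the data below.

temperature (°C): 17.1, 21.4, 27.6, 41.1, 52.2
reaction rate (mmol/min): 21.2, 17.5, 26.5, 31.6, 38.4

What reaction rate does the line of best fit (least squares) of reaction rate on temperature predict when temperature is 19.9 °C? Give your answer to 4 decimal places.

20.4935

n = 5, Σx = 159.4, Σy = 135.2, Σxy = 4771.66, Σx² = 5926.18
Sxx = Σx² − (Σx)²/n = 5926.18 − 5081.672 = 844.508
Sxy = Σxy − (Σx)(Σy)/n = 4771.66 − 4310.176 = 461.484
b = Sxy/Sxx = 461.484/844.508 = 0.546453
a = ȳ − b·x̄ = 27.04 − 0.546453·31.88 = 9.619076
ŷ(19.9) = a + b·19.9 = 9.619076 + 0.546453·19.9 = 20.493492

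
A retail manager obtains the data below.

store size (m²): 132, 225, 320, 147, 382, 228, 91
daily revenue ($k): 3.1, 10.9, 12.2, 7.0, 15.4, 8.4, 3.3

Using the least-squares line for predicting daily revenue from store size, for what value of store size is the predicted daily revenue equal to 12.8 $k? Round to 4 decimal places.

n = 7, Σx = 1525, Σy = 60.3, Σxy = 15893, Σx² = 398247
Sxx = Σx² − (Σx)²/n = 398247 − 332232.142857 = 66014.857143
Sxy = Σxy − (Σx)(Σy)/n = 15893 − 13136.785714 = 2756.214286
b = Sxy/Sxx = 2756.214286/66014.857143 = 0.041751
a = ȳ − b·x̄ = 8.614286 − 0.041751·217.857143 = -0.481560
Set a + b·x = 12.8: x = (12.8 − (-0.481560)) / 0.041751 = 318.110353

318.1104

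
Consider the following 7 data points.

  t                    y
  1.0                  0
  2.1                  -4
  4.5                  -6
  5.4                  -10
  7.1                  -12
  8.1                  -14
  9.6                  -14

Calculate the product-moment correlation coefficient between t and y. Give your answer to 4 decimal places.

n = 7, Σx = 37.8, Σy = -60, Σxy = -422.4, Σx² = 263, Σy² = 688
Sxx = Σx² − (Σx)²/n = 263 − 204.12 = 58.88
Sxy = Σxy − (Σx)(Σy)/n = -422.4 − (-324) = -98.4
Syy = Σy² − (Σy)²/n = 688 − 514.285714 = 173.714286
r = Sxy/√(Sxx·Syy) = -98.4/√(10228.297143) = -98.4/101.135044 = -0.972957

-0.9730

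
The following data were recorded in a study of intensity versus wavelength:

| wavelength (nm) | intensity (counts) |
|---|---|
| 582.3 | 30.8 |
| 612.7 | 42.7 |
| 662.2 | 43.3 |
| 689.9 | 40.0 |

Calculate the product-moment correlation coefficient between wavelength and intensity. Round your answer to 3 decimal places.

n = 4, Σx = 2547.1, Σy = 156.8, Σxy = 100366.39, Σx² = 1628945.43, Σy² = 6246.82
Sxx = Σx² − (Σx)²/n = 1628945.43 − 1621929.6025 = 7015.8275
Sxy = Σxy − (Σx)(Σy)/n = 100366.39 − 99846.32 = 520.07
Syy = Σy² − (Σy)²/n = 6246.82 − 6146.56 = 100.26
r = Sxy/√(Sxx·Syy) = 520.07/√(703406.86515) = 520.07/838.693547 = 0.620095

0.620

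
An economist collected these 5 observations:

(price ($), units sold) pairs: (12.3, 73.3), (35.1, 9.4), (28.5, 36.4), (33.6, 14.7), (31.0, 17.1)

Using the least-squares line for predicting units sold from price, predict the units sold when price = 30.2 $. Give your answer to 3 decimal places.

24.285

n = 5, Σx = 140.5, Σy = 150.9, Σxy = 3292.95, Σx² = 4285.51
Sxx = Σx² − (Σx)²/n = 4285.51 − 3948.05 = 337.46
Sxy = Σxy − (Σx)(Σy)/n = 3292.95 − 4240.29 = -947.34
b = Sxy/Sxx = -947.34/337.46 = -2.807266
a = ȳ − b·x̄ = 30.18 − (-2.807266)·28.1 = 109.064176
ŷ(30.2) = a + b·30.2 = 109.064176 + (-2.807266)·30.2 = 24.284741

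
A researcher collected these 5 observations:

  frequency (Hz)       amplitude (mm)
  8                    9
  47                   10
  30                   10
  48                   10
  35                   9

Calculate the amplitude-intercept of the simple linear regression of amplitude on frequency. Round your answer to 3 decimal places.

8.831

n = 5, Σx = 168, Σy = 48, Σxy = 1637, Σx² = 6702
Sxx = Σx² − (Σx)²/n = 6702 − 5644.8 = 1057.2
Sxy = Σxy − (Σx)(Σy)/n = 1637 − 1612.8 = 24.2
b = Sxy/Sxx = 24.2/1057.2 = 0.022891
a = ȳ − b·x̄ = 9.6 − 0.022891·33.6 = 8.830874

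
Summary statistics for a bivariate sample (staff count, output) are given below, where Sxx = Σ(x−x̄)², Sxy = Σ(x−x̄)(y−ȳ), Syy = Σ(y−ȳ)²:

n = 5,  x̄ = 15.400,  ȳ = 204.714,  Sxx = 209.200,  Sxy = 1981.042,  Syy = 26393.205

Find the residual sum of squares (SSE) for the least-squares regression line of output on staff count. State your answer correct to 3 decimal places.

b = Sxy/Sxx = 1981.042/209.2 = 9.469608
SSE = Syy − b·Sxy = 26393.205 − 9.469608·1981.042 = 7633.513768

7633.514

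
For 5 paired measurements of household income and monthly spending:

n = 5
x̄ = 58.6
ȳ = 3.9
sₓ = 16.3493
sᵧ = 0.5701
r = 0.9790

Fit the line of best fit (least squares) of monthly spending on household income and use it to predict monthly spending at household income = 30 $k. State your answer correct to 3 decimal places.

2.924

b = r · sᵧ/sₓ = 0.979 · 0.5701/16.3493 = 0.034138
a = ȳ − b·x̄ = 3.9 − 0.034138·58.6 = 1.899529
ŷ(30) = a + b·30 = 1.899529 + 0.034138·30 = 2.923661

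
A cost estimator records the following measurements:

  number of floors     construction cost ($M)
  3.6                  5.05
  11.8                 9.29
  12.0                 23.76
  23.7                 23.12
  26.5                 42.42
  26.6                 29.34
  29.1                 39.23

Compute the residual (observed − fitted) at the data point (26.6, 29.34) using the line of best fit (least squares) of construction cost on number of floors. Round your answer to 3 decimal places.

-4.807

n = 7, Σx = 133.3, Σy = 172.21, Σxy = 4007.033, Σx² = 3114.51
Sxx = Σx² − (Σx)²/n = 3114.51 − 2538.412857 = 576.097143
Sxy = Σxy − (Σx)(Σy)/n = 4007.033 − 3279.370429 = 727.662571
b = Sxy/Sxx = 727.662571/576.097143 = 1.263090
a = ȳ − b·x̄ = 24.601429 − 1.263090·19.042857 = 0.548585
ŷ(26.6) = 0.548585 + 1.263090·26.6 = 34.146781
residual = y − ŷ = 29.34 − 34.146781 = -4.806781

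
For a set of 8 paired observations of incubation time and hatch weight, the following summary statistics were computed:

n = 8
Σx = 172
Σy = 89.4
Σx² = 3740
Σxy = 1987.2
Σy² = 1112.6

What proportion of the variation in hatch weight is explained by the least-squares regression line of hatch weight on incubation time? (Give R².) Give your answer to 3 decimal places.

0.889

Sxx = Σx² − (Σx)²/n = 3740 − 3698 = 42
Sxy = Σxy − (Σx)(Σy)/n = 1987.2 − 1922.1 = 65.1
Syy = Σy² − (Σy)²/n = 1112.6 − 999.045 = 113.555
R² = Sxy²/(Sxx·Syy) = (65.1)²/(42·113.555) = 0.888600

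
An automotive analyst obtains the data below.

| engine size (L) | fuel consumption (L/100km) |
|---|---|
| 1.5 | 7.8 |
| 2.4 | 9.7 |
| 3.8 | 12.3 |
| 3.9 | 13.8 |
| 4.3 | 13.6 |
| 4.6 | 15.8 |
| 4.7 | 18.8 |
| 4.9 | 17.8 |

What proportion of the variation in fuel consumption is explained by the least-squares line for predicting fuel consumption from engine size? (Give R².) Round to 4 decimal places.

n = 8, Σx = 30.1, Σy = 109.6, Σxy = 442.28, Σx² = 123.41, Σy² = 1601.54
Sxx = Σx² − (Σx)²/n = 123.41 − 113.25125 = 10.15875
Sxy = Σxy − (Σx)(Σy)/n = 442.28 − 412.37 = 29.91
Syy = Σy² − (Σy)²/n = 1601.54 − 1501.52 = 100.02
R² = Sxy²/(Sxx·Syy) = (29.91)²/(10.15875·100.02) = 0.880452

0.8805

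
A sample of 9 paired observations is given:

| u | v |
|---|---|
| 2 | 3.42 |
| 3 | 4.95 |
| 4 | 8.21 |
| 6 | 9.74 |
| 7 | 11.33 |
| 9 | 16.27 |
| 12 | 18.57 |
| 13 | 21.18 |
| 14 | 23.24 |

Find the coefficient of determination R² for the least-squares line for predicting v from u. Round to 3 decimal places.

n = 9, Σx = 70, Σy = 116.91, Σxy = 1162.25, Σx² = 704, Σy² = 1925.0873
Sxx = Σx² − (Σx)²/n = 704 − 544.444444 = 159.555556
Sxy = Σxy − (Σx)(Σy)/n = 1162.25 − 909.3 = 252.95
Syy = Σy² − (Σy)²/n = 1925.0873 − 1518.6609 = 406.4264
R² = Sxy²/(Sxx·Syy) = (252.95)²/(159.555556·406.4264) = 0.986678

0.987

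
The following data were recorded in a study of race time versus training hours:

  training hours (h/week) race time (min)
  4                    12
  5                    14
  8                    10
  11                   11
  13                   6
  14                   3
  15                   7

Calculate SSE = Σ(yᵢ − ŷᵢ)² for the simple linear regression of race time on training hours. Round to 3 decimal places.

24.241

n = 7, Σx = 70, Σy = 63, Σxy = 544, Σx² = 816, Σy² = 655
Sxx = Σx² − (Σx)²/n = 816 − 700 = 116
Sxy = Σxy − (Σx)(Σy)/n = 544 − 630 = -86
Syy = Σy² − (Σy)²/n = 655 − 567 = 88
b = Sxy/Sxx = -86/116 = -0.741379
SSE = Syy − b·Sxy = 88 − (-0.741379)·(-86) = 24.241379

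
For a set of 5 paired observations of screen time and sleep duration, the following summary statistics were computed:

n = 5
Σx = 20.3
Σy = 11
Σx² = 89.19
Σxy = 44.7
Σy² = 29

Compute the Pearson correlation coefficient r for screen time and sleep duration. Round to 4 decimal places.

0.0070

Sxx = Σx² − (Σx)²/n = 89.19 − 82.418 = 6.772
Sxy = Σxy − (Σx)(Σy)/n = 44.7 − 44.66 = 0.04
Syy = Σy² − (Σy)²/n = 29 − 24.2 = 4.8
r = Sxy/√(Sxx·Syy) = 0.04/√(32.5056) = 0.04/5.701368 = 0.007016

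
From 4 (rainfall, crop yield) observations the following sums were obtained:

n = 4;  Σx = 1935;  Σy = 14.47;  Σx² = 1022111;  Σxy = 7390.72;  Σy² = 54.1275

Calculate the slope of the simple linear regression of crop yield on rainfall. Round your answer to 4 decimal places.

Sxx = Σx² − (Σx)²/n = 1022111 − 936056.25 = 86054.75
Sxy = Σxy − (Σx)(Σy)/n = 7390.72 − 6999.8625 = 390.8575
b = Sxy/Sxx = 390.8575/86054.75 = 0.004542

0.0045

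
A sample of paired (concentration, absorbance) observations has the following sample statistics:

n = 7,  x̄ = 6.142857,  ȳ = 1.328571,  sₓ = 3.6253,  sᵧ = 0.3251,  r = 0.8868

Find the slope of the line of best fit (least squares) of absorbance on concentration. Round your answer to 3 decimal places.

0.080

b = r · sᵧ/sₓ = 0.8868 · 0.3251/3.6253 = 0.079524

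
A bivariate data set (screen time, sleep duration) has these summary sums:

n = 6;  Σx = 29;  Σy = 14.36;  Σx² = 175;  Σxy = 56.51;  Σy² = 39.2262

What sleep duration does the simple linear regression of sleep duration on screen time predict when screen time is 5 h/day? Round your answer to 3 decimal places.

2.332

Sxx = Σx² − (Σx)²/n = 175 − 140.166667 = 34.833333
Sxy = Σxy − (Σx)(Σy)/n = 56.51 − 69.406667 = -12.896667
b = Sxy/Sxx = -12.896667/34.833333 = -0.370239
a = ȳ − b·x̄ = 2.393333 − (-0.370239)·4.833333 = 4.182823
ŷ(5) = a + b·5 = 4.182823 + (-0.370239)·5 = 2.331627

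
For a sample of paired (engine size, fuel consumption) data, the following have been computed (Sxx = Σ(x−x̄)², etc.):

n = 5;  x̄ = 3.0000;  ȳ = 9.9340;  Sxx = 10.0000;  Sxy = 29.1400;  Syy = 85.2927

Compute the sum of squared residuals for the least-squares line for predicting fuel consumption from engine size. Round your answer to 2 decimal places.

0.38

b = Sxy/Sxx = 29.14/10 = 2.914
SSE = Syy − b·Sxy = 85.2927 − 2.914·29.14 = 0.37874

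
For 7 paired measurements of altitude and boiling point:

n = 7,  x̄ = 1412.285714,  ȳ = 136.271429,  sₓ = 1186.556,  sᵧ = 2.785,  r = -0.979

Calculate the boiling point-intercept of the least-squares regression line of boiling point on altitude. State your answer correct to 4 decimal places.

139.5166

b = r · sᵧ/sₓ = -0.979 · 2.785/1186.556 = -0.002298
a = ȳ − b·x̄ = 136.271429 − (-0.002298)·1412.285714 = 139.516635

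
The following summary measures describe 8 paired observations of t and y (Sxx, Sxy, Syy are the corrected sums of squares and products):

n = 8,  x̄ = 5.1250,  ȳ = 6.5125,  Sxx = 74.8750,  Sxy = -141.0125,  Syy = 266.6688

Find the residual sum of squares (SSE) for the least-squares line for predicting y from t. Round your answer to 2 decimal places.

1.10

b = Sxy/Sxx = -141.0125/74.875 = -1.883306
SSE = Syy − b·Sxy = 266.6688 − (-1.883306)·(-141.0125) = 1.099182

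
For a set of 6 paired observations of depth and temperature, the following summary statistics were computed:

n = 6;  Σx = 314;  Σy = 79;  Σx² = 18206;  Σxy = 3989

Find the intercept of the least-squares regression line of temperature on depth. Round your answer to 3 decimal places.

17.456

Sxx = Σx² − (Σx)²/n = 18206 − 16432.666667 = 1773.333333
Sxy = Σxy − (Σx)(Σy)/n = 3989 − 4134.333333 = -145.333333
b = Sxy/Sxx = -145.333333/1773.333333 = -0.081955
a = ȳ − b·x̄ = 13.166667 − (-0.081955)·52.333333 = 17.455639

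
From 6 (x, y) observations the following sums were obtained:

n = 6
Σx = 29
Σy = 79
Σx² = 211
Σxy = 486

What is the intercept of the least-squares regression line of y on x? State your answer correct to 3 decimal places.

Sxx = Σx² − (Σx)²/n = 211 − 140.166667 = 70.833333
Sxy = Σxy − (Σx)(Σy)/n = 486 − 381.833333 = 104.166667
b = Sxy/Sxx = 104.166667/70.833333 = 1.470588
a = ȳ − b·x̄ = 13.166667 − 1.470588·4.833333 = 6.058824

6.059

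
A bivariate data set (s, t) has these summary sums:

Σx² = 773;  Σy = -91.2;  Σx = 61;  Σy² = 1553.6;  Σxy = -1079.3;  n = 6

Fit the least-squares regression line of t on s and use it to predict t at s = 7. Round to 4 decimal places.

-12.0485

Sxx = Σx² − (Σx)²/n = 773 − 620.166667 = 152.833333
Sxy = Σxy − (Σx)(Σy)/n = -1079.3 − (-927.2) = -152.1
b = Sxy/Sxx = -152.1/152.833333 = -0.995202
a = ȳ − b·x̄ = -15.2 − (-0.995202)·10.166667 = -5.082116
ŷ(7) = a + b·7 = -5.082116 + (-0.995202)·7 = -12.048528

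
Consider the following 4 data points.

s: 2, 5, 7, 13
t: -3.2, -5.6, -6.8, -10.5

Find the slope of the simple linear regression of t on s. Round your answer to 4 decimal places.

-0.6537

n = 4, Σx = 27, Σy = -26.1, Σxy = -218.5, Σx² = 247
Sxx = Σx² − (Σx)²/n = 247 − 182.25 = 64.75
Sxy = Σxy − (Σx)(Σy)/n = -218.5 − (-176.175) = -42.325
b = Sxy/Sxx = -42.325/64.75 = -0.653668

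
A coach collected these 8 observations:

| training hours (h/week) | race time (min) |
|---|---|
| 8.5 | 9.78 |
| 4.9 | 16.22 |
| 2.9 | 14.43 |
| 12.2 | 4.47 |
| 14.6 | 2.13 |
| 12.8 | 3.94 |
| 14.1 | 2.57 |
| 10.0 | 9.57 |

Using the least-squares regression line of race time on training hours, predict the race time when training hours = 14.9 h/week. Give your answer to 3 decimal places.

1.878

n = 8, Σx = 80, Σy = 63.11, Σxy = 472.456, Σx² = 929.32
Sxx = Σx² − (Σx)²/n = 929.32 − 800 = 129.32
Sxy = Σxy − (Σx)(Σy)/n = 472.456 − 631.1 = -158.644
b = Sxy/Sxx = -158.644/129.32 = -1.226755
a = ȳ − b·x̄ = 7.88875 − (-1.226755)·10 = 20.156303
ŷ(14.9) = a + b·14.9 = 20.156303 + (-1.226755)·14.9 = 1.877649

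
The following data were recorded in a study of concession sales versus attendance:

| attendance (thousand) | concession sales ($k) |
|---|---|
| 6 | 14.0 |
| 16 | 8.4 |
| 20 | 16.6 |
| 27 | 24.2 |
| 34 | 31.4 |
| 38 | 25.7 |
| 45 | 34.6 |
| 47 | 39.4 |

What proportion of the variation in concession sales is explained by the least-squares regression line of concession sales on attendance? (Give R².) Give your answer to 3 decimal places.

n = 8, Σx = 233, Σy = 194.3, Σxy = 6656.8, Σx² = 8255, Σy² = 5523.73
Sxx = Σx² − (Σx)²/n = 8255 − 6786.125 = 1468.875
Sxy = Σxy − (Σx)(Σy)/n = 6656.8 − 5658.9875 = 997.8125
Syy = Σy² − (Σy)²/n = 5523.73 − 4719.06125 = 804.66875
R² = Sxy²/(Sxx·Syy) = (997.8125)²/(1468.875·804.66875) = 0.842356

0.842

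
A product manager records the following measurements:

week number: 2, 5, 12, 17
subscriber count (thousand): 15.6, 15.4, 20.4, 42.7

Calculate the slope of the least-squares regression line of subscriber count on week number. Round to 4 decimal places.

n = 4, Σx = 36, Σy = 94.1, Σxy = 1078.9, Σx² = 462
Sxx = Σx² − (Σx)²/n = 462 − 324 = 138
Sxy = Σxy − (Σx)(Σy)/n = 1078.9 − 846.9 = 232
b = Sxy/Sxx = 232/138 = 1.681159

1.6812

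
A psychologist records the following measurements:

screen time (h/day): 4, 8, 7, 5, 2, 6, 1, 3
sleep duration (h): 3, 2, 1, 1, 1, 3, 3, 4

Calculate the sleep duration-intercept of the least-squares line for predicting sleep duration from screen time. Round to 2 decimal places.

n = 8, Σx = 36, Σy = 18, Σxy = 75, Σx² = 204
Sxx = Σx² − (Σx)²/n = 204 − 162 = 42
Sxy = Σxy − (Σx)(Σy)/n = 75 − 81 = -6
b = Sxy/Sxx = -6/42 = -0.142857
a = ȳ − b·x̄ = 2.25 − (-0.142857)·4.5 = 2.892857

2.89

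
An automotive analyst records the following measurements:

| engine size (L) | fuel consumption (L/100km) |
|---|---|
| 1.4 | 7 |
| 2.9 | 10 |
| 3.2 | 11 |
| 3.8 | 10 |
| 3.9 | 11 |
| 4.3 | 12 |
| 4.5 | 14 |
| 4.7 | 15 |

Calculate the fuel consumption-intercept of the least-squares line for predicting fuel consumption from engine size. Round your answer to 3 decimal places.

3.692

n = 8, Σx = 28.7, Σy = 90, Σxy = 340, Σx² = 111.09
Sxx = Σx² − (Σx)²/n = 111.09 − 102.96125 = 8.12875
Sxy = Σxy − (Σx)(Σy)/n = 340 − 322.875 = 17.125
b = Sxy/Sxx = 17.125/8.12875 = 2.106720
a = ȳ − b·x̄ = 11.25 − 2.106720·3.5875 = 3.692142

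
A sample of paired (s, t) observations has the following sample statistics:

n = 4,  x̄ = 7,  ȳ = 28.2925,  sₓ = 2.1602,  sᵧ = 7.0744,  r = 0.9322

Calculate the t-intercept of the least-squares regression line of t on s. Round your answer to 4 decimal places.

6.9226

b = r · sᵧ/sₓ = 0.9322 · 7.0744/2.1602 = 3.052845
a = ȳ − b·x̄ = 28.2925 − 3.052845·7 = 6.922585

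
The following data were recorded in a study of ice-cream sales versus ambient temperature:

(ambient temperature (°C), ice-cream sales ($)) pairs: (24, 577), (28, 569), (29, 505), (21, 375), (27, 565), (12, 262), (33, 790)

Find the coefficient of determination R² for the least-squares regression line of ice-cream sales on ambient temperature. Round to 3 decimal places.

n = 7, Σx = 174, Σy = 3643, Σxy = 96769, Σx² = 4604, Σy² = 2064309
Sxx = Σx² − (Σx)²/n = 4604 − 4325.142857 = 278.857143
Sxy = Σxy − (Σx)(Σy)/n = 96769 − 90554.571429 = 6214.428571
Syy = Σy² − (Σy)²/n = 2064309 − 1895921.285714 = 168387.714286
R² = Sxy²/(Sxx·Syy) = (6214.428571)²/(278.857143·168387.714286) = 0.822451

0.822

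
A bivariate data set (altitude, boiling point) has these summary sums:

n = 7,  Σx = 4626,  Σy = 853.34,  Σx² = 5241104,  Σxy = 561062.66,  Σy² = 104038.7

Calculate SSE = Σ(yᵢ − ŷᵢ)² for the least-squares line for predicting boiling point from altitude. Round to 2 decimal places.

Sxx = Σx² − (Σx)²/n = 5241104 − 3057125.142857 = 2183978.857143
Sxy = Σxy − (Σx)(Σy)/n = 561062.66 − 563935.834286 = -2873.174286
Syy = Σy² − (Σy)²/n = 104038.7 − 104027.022229 = 11.677771
b = Sxy/Sxx = -2873.174286/2183978.857143 = -0.001316
SSE = Syy − b·Sxy = 11.677771 − (-0.001316)·(-2873.174286) = 7.897913

7.90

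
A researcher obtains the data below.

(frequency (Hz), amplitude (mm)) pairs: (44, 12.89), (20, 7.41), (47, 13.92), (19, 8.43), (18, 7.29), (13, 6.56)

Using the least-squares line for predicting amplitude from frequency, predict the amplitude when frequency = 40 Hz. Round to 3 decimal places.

n = 6, Σx = 161, Σy = 56.5, Σxy = 1746.27, Σx² = 5399
Sxx = Σx² − (Σx)²/n = 5399 − 4320.166667 = 1078.833333
Sxy = Σxy − (Σx)(Σy)/n = 1746.27 − 1516.083333 = 230.186667
b = Sxy/Sxx = 230.186667/1078.833333 = 0.213366
a = ȳ − b·x̄ = 9.416667 − 0.213366·26.833333 = 3.691338
ŷ(40) = a + b·40 = 3.691338 + 0.213366·40 = 12.225989

12.226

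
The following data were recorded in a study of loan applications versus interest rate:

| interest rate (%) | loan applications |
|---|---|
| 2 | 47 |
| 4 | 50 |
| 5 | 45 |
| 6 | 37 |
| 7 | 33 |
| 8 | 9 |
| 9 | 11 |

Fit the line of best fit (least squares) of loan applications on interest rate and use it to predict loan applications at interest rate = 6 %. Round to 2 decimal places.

32.26

n = 7, Σx = 41, Σy = 232, Σxy = 1143, Σx² = 275
Sxx = Σx² − (Σx)²/n = 275 − 240.142857 = 34.857143
Sxy = Σxy − (Σx)(Σy)/n = 1143 − 1358.857143 = -215.857143
b = Sxy/Sxx = -215.857143/34.857143 = -6.192623
a = ȳ − b·x̄ = 33.142857 − (-6.192623)·5.857143 = 69.413934
ŷ(6) = a + b·6 = 69.413934 + (-6.192623)·6 = 32.258197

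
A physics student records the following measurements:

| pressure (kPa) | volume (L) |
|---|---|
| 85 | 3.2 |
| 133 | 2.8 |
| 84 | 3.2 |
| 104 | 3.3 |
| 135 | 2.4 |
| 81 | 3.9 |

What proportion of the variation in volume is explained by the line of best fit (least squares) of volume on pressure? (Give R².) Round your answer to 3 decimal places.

n = 6, Σx = 622, Σy = 18.8, Σxy = 1896.3, Σx² = 67572, Σy² = 60.18
Sxx = Σx² − (Σx)²/n = 67572 − 64480.666667 = 3091.333333
Sxy = Σxy − (Σx)(Σy)/n = 1896.3 − 1948.933333 = -52.633333
Syy = Σy² − (Σy)²/n = 60.18 − 58.906667 = 1.273333
R² = Sxy²/(Sxx·Syy) = (-52.633333)²/(3091.333333·1.273333) = 0.703775

0.704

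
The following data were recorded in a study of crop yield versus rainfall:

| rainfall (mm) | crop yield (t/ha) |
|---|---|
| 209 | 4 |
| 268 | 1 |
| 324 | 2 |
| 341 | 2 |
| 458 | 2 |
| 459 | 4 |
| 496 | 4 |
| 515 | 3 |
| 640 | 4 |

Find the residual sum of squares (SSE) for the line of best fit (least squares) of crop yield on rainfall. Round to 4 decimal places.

n = 9, Σx = 3710, Σy = 26, Σxy = 11275, Σx² = 1678048, Σy² = 86
Sxx = Σx² − (Σx)²/n = 1678048 − 1529344.444444 = 148703.555556
Sxy = Σxy − (Σx)(Σy)/n = 11275 − 10717.777778 = 557.222222
Syy = Σy² − (Σy)²/n = 86 − 75.111111 = 10.888889
b = Sxy/Sxx = 557.222222/148703.555556 = 0.003747
SSE = Syy − b·Sxy = 10.888889 − 0.003747·557.222222 = 8.800865

8.8009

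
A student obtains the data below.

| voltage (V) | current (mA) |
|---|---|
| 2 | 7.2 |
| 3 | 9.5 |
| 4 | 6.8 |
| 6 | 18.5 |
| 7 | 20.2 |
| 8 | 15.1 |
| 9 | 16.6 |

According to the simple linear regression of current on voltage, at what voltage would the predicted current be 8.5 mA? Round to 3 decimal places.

2.624

n = 7, Σx = 39, Σy = 93.9, Σxy = 592.7, Σx² = 259
Sxx = Σx² − (Σx)²/n = 259 − 217.285714 = 41.714286
Sxy = Σxy − (Σx)(Σy)/n = 592.7 − 523.157143 = 69.542857
b = Sxy/Sxx = 69.542857/41.714286 = 1.667123
a = ȳ − b·x̄ = 13.414286 − 1.667123·5.571429 = 4.126027
Set a + b·x = 8.5: x = (8.5 − 4.126027) / 1.667123 = 2.623665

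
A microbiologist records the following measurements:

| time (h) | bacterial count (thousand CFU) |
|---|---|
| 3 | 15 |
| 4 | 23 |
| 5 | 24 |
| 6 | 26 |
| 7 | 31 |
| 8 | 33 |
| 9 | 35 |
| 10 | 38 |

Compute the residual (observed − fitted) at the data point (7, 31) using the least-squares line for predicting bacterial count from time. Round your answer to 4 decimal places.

n = 8, Σx = 52, Σy = 225, Σxy = 1589, Σx² = 380
Sxx = Σx² − (Σx)²/n = 380 − 338 = 42
Sxy = Σxy − (Σx)(Σy)/n = 1589 − 1462.5 = 126.5
b = Sxy/Sxx = 126.5/42 = 3.011905
a = ȳ − b·x̄ = 28.125 − 3.011905·6.5 = 8.547619
ŷ(7) = 8.547619 + 3.011905·7 = 29.630952
residual = y − ŷ = 31 − 29.630952 = 1.369048

1.3690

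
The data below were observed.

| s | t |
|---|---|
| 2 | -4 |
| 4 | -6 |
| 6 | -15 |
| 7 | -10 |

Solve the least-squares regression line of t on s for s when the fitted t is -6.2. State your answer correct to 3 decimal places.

n = 4, Σx = 19, Σy = -35, Σxy = -192, Σx² = 105
Sxx = Σx² − (Σx)²/n = 105 − 90.25 = 14.75
Sxy = Σxy − (Σx)(Σy)/n = -192 − (-166.25) = -25.75
b = Sxy/Sxx = -25.75/14.75 = -1.745763
a = ȳ − b·x̄ = -8.75 − (-1.745763)·4.75 = -0.457627
Set a + b·x = -6.2: x = (-6.2 − (-0.457627)) / (-1.745763) = 3.289320

3.289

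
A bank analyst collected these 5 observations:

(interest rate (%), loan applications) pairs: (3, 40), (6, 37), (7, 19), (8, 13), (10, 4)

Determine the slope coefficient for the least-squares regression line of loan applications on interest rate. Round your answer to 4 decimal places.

n = 5, Σx = 34, Σy = 113, Σxy = 619, Σx² = 258
Sxx = Σx² − (Σx)²/n = 258 − 231.2 = 26.8
Sxy = Σxy − (Σx)(Σy)/n = 619 − 768.4 = -149.4
b = Sxy/Sxx = -149.4/26.8 = -5.574627

-5.5746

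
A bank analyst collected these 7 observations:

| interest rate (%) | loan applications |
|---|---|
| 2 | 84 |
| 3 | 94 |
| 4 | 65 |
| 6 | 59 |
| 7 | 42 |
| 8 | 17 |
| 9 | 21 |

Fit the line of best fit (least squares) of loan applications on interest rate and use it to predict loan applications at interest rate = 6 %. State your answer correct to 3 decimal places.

n = 7, Σx = 39, Σy = 382, Σxy = 1683, Σx² = 259
Sxx = Σx² − (Σx)²/n = 259 − 217.285714 = 41.714286
Sxy = Σxy − (Σx)(Σy)/n = 1683 − 2128.285714 = -445.285714
b = Sxy/Sxx = -445.285714/41.714286 = -10.674658
a = ȳ − b·x̄ = 54.571429 − (-10.674658)·5.571429 = 114.044521
ŷ(6) = a + b·6 = 114.044521 + (-10.674658)·6 = 49.996575

49.997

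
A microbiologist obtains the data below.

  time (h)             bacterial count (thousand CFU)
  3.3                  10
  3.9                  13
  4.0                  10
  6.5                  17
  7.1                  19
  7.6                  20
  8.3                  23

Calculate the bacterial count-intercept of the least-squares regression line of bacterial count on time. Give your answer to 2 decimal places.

1.73

n = 7, Σx = 40.7, Σy = 112, Σxy = 712, Σx² = 261.41
Sxx = Σx² − (Σx)²/n = 261.41 − 236.641429 = 24.768571
Sxy = Σxy − (Σx)(Σy)/n = 712 − 651.2 = 60.8
b = Sxy/Sxx = 60.8/24.768571 = 2.454724
a = ȳ − b·x̄ = 16 − 2.454724·5.814286 = 1.727535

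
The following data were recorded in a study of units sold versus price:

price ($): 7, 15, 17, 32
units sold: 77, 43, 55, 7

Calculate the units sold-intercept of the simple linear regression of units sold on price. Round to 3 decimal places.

n = 4, Σx = 71, Σy = 182, Σxy = 2343, Σx² = 1587
Sxx = Σx² − (Σx)²/n = 1587 − 1260.25 = 326.75
Sxy = Σxy − (Σx)(Σy)/n = 2343 − 3230.5 = -887.5
b = Sxy/Sxx = -887.5/326.75 = -2.716144
a = ȳ − b·x̄ = 45.5 − (-2.716144)·17.75 = 93.711553

93.712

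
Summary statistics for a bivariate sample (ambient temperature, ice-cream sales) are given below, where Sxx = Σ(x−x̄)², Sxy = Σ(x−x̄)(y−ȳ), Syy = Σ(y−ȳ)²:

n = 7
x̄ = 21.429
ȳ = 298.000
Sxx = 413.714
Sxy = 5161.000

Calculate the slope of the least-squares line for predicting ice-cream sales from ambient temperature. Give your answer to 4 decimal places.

12.4748

b = Sxy/Sxx = 5161/413.714 = 12.474801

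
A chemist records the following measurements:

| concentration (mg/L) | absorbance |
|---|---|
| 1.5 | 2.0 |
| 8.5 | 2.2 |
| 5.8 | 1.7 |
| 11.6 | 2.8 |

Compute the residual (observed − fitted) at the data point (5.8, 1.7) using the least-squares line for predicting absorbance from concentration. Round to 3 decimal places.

-0.390

n = 4, Σx = 27.4, Σy = 8.7, Σxy = 64.04, Σx² = 242.7
Sxx = Σx² − (Σx)²/n = 242.7 − 187.69 = 55.01
Sxy = Σxy − (Σx)(Σy)/n = 64.04 − 59.595 = 4.445
b = Sxy/Sxx = 4.445/55.01 = 0.080803
a = ȳ − b·x̄ = 2.175 − 0.080803·6.85 = 1.621496
ŷ(5.8) = 1.621496 + 0.080803·5.8 = 2.090156
residual = y − ŷ = 1.7 − 2.090156 = -0.390156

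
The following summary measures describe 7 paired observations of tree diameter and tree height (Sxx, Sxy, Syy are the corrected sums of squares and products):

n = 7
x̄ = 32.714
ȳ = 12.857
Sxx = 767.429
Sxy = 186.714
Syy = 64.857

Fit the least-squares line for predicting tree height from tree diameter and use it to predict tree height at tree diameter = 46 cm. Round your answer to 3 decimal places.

16.089

b = Sxy/Sxx = 186.714/767.429 = 0.243298
a = ȳ − b·x̄ = 12.857 − 0.243298·32.714 = 4.897747
ŷ(46) = a + b·46 = 4.897747 + 0.243298·46 = 16.089458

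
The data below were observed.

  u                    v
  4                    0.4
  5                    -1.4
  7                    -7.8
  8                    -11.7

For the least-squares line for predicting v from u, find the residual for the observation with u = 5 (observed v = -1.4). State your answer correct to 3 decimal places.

n = 4, Σx = 24, Σy = -20.5, Σxy = -153.6, Σx² = 154
Sxx = Σx² − (Σx)²/n = 154 − 144 = 10
Sxy = Σxy − (Σx)(Σy)/n = -153.6 − (-123) = -30.6
b = Sxy/Sxx = -30.6/10 = -3.06
a = ȳ − b·x̄ = -5.125 − (-3.06)·6 = 13.235
ŷ(5) = 13.235 + (-3.06)·5 = -2.065
residual = y − ŷ = -1.4 − (-2.065) = 0.665

0.665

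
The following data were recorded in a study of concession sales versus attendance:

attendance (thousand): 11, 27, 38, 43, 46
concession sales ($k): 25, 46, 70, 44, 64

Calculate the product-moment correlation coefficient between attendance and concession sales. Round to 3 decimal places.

n = 5, Σx = 165, Σy = 249, Σxy = 9013, Σx² = 6259, Σy² = 13673
Sxx = Σx² − (Σx)²/n = 6259 − 5445 = 814
Sxy = Σxy − (Σx)(Σy)/n = 9013 − 8217 = 796
Syy = Σy² − (Σy)²/n = 13673 − 12400.2 = 1272.8
r = Sxy/√(Sxx·Syy) = 796/√(1036059.2) = 796/1017.869933 = 0.782025

0.782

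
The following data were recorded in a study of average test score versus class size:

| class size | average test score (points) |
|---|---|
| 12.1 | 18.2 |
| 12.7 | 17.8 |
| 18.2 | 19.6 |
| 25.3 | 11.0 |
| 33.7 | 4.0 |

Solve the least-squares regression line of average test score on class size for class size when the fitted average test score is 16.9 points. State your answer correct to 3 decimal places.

16.258

n = 5, Σx = 102, Σy = 70.6, Σxy = 1216.1, Σx² = 2414.72
Sxx = Σx² − (Σx)²/n = 2414.72 − 2080.8 = 333.92
Sxy = Σxy − (Σx)(Σy)/n = 1216.1 − 1440.24 = -224.14
b = Sxy/Sxx = -224.14/333.92 = -0.671239
a = ȳ − b·x̄ = 14.12 − (-0.671239)·20.4 = 27.813268
Set a + b·x = 16.9: x = (16.9 − 27.813268) / (-0.671239) = 16.258403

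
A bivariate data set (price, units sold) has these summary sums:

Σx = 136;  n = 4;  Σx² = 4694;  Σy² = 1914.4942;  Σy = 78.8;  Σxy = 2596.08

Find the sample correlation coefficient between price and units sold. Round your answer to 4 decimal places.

-0.5221

Sxx = Σx² − (Σx)²/n = 4694 − 4624 = 70
Sxy = Σxy − (Σx)(Σy)/n = 2596.08 − 2679.2 = -83.12
Syy = Σy² − (Σy)²/n = 1914.4942 − 1552.36 = 362.1342
r = Sxy/√(Sxx·Syy) = -83.12/√(25349.394) = -83.12/159.214930 = -0.522062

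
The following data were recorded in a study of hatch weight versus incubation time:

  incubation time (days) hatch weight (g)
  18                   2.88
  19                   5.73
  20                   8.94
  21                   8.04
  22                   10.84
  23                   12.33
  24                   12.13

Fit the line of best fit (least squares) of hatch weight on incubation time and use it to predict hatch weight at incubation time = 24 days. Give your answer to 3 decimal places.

n = 7, Σx = 147, Σy = 60.89, Σxy = 1321.54, Σx² = 3115
Sxx = Σx² − (Σx)²/n = 3115 − 3087 = 28
Sxy = Σxy − (Σx)(Σy)/n = 1321.54 − 1278.69 = 42.85
b = Sxy/Sxx = 42.85/28 = 1.530357
a = ȳ − b·x̄ = 8.698571 − 1.530357·21 = -23.438929
ŷ(24) = a + b·24 = -23.438929 + 1.530357·24 = 13.289643

13.290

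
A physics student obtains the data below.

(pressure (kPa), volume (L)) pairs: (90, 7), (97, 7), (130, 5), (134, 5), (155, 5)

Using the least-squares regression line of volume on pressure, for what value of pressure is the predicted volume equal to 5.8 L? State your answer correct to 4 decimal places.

121.2000

n = 5, Σx = 606, Σy = 29, Σxy = 3404, Σx² = 76390
Sxx = Σx² − (Σx)²/n = 76390 − 73447.2 = 2942.8
Sxy = Σxy − (Σx)(Σy)/n = 3404 − 3514.8 = -110.8
b = Sxy/Sxx = -110.8/2942.8 = -0.037651
a = ȳ − b·x̄ = 5.8 − (-0.037651)·121.2 = 10.363327
Set a + b·x = 5.8: x = (5.8 − 10.363327) / (-0.037651) = 121.2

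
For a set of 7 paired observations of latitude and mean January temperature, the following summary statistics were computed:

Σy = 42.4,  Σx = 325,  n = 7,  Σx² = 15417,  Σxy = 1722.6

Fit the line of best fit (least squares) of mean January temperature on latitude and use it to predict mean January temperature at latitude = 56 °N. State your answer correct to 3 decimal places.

-1.127

Sxx = Σx² − (Σx)²/n = 15417 − 15089.285714 = 327.714286
Sxy = Σxy − (Σx)(Σy)/n = 1722.6 − 1968.571429 = -245.971429
b = Sxy/Sxx = -245.971429/327.714286 = -0.750567
a = ȳ − b·x̄ = 6.057143 − (-0.750567)·46.428571 = 40.904882
ŷ(56) = a + b·56 = 40.904882 + (-0.750567)·56 = -1.126853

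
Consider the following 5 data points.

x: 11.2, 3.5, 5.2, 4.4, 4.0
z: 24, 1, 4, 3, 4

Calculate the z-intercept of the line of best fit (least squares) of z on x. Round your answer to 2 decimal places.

-9.61

n = 5, Σx = 28.3, Σy = 36, Σxy = 322.3, Σx² = 200.09
Sxx = Σx² − (Σx)²/n = 200.09 − 160.178 = 39.912
Sxy = Σxy − (Σx)(Σy)/n = 322.3 − 203.76 = 118.54
b = Sxy/Sxx = 118.54/39.912 = 2.970034
a = ȳ − b·x̄ = 7.2 − 2.970034·5.66 = -9.610393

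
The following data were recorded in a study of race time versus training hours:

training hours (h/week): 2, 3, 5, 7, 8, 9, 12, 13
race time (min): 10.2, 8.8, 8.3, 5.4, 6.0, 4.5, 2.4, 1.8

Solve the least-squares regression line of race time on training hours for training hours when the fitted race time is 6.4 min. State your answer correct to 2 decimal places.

n = 8, Σx = 59, Σy = 47.4, Σxy = 266.8, Σx² = 545
Sxx = Σx² − (Σx)²/n = 545 − 435.125 = 109.875
Sxy = Σxy − (Σx)(Σy)/n = 266.8 − 349.575 = -82.775
b = Sxy/Sxx = -82.775/109.875 = -0.753356
a = ȳ − b·x̄ = 5.925 − (-0.753356)·7.375 = 11.481001
Set a + b·x = 6.4: x = (6.4 − 11.481001) / (-0.753356) = 6.744488

6.74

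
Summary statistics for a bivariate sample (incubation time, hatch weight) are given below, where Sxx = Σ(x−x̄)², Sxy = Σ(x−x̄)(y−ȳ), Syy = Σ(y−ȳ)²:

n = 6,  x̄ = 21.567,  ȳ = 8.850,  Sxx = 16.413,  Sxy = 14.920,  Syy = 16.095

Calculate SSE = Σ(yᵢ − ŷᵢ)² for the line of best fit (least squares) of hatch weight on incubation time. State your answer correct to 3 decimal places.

b = Sxy/Sxx = 14.92/16.413 = 0.909036
SSE = Syy − b·Sxy = 16.095 − 0.909036·14.92 = 2.532190

2.532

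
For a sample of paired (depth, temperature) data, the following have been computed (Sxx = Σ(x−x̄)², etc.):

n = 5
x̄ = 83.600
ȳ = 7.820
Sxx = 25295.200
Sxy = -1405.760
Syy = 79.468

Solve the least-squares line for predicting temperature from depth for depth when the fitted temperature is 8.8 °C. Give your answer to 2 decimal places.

b = Sxy/Sxx = -1405.76/25295.2 = -0.055574
a = ȳ − b·x̄ = 7.82 − (-0.055574)·83.6 = 12.466001
Set a + b·x = 8.8: x = (8.8 − 12.466001) / (-0.055574) = 65.965912

65.97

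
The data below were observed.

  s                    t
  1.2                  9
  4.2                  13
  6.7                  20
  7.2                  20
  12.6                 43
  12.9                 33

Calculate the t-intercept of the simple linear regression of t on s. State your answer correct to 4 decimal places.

3.3293

n = 6, Σx = 44.8, Σy = 138, Σxy = 1310.9, Σx² = 440.98
Sxx = Σx² − (Σx)²/n = 440.98 − 334.506667 = 106.473333
Sxy = Σxy − (Σx)(Σy)/n = 1310.9 − 1030.4 = 280.5
b = Sxy/Sxx = 280.5/106.473333 = 2.634462
a = ȳ − b·x̄ = 23 − 2.634462·7.466667 = 3.329347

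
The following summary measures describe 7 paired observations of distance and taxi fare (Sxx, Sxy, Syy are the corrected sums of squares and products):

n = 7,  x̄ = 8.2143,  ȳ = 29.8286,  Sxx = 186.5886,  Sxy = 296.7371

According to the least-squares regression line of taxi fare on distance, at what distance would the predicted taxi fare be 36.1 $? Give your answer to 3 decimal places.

b = Sxy/Sxx = 296.7371/186.5886 = 1.590328
a = ȳ − b·x̄ = 29.8286 − 1.590328·8.2143 = 16.765168
Set a + b·x = 36.1: x = (36.1 − 16.765168) / 1.590328 = 12.157763

12.158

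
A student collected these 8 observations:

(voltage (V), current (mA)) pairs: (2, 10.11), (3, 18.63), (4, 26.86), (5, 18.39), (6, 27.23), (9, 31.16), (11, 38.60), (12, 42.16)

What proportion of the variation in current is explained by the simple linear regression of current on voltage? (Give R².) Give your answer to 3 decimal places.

0.881

n = 8, Σx = 52, Σy = 213.14, Σxy = 1649.84, Σx² = 436, Σy² = 6488.7848
Sxx = Σx² − (Σx)²/n = 436 − 338 = 98
Sxy = Σxy − (Σx)(Σy)/n = 1649.84 − 1385.41 = 264.43
Syy = Σy² − (Σy)²/n = 6488.7848 − 5678.58245 = 810.20235
R² = Sxy²/(Sxx·Syy) = (264.43)²/(98·810.20235) = 0.880647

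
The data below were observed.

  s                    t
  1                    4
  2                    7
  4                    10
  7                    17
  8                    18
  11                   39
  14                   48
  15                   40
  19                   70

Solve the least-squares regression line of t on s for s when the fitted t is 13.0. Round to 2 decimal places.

4.67

n = 9, Σx = 81, Σy = 253, Σxy = 3352, Σx² = 1037
Sxx = Σx² − (Σx)²/n = 1037 − 729 = 308
Sxy = Σxy − (Σx)(Σy)/n = 3352 − 2277 = 1075
b = Sxy/Sxx = 1075/308 = 3.490260
a = ȳ − b·x̄ = 28.111111 − 3.490260·9 = -3.301227
Set a + b·x = 13.0: x = (13.0 − (-3.301227)) / 3.490260 = 4.670491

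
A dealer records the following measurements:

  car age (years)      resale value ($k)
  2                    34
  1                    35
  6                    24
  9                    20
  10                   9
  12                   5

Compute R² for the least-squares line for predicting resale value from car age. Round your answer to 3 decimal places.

0.945

n = 6, Σx = 40, Σy = 127, Σxy = 577, Σx² = 366, Σy² = 3463
Sxx = Σx² − (Σx)²/n = 366 − 266.666667 = 99.333333
Sxy = Σxy − (Σx)(Σy)/n = 577 − 846.666667 = -269.666667
Syy = Σy² − (Σy)²/n = 3463 − 2688.166667 = 774.833333
R² = Sxy²/(Sxx·Syy) = (-269.666667)²/(99.333333·774.833333) = 0.944825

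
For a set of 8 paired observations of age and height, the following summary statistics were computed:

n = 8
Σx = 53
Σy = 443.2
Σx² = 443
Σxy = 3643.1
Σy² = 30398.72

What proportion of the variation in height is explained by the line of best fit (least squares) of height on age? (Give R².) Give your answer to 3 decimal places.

Sxx = Σx² − (Σx)²/n = 443 − 351.125 = 91.875
Sxy = Σxy − (Σx)(Σy)/n = 3643.1 − 2936.2 = 706.9
Syy = Σy² − (Σy)²/n = 30398.72 − 24553.28 = 5845.44
R² = Sxy²/(Sxx·Syy) = (706.9)²/(91.875·5845.44) = 0.930468

0.930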